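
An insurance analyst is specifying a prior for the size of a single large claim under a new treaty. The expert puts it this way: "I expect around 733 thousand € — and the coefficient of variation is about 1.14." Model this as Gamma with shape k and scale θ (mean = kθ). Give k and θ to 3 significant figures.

k ≈ 0.769, θ ≈ 953

For Gamma(k, scale θ): mean = kθ, variance = kθ², so CV = 1/√k.
CV = 1.14, hence k = 1/CV² = 0.769.
Then θ = mean/k = 733/0.769 = 953.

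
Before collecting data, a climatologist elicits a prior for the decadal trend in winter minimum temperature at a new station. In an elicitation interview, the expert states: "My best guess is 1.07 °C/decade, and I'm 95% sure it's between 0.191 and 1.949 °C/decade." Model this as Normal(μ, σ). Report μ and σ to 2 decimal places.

A symmetric 95% interval runs μ ± z·σ with z = 1.96.
Half-width = 0.879, so σ = 0.879/1.96 = 0.45.
μ is the stated best guess, 1.07.

μ = 1.07, σ = 0.45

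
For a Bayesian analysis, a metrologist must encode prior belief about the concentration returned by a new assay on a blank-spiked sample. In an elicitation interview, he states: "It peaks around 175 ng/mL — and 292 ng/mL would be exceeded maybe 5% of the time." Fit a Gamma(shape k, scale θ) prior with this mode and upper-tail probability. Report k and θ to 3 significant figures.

k ≈ 11.7, θ ≈ 16.4

Gamma(k,θ) with k>1 has mode (k−1)θ, so θ = 175/(k−1).
Need P(X < 292) = 0.95 with θ tied to k this way. Start at k = 2, θ = 175: P(X<292) ≈ 0.497.
Too low — raise k to concentrate. Iterating converges to k ≈ 11.7.
Then θ = 175/(11.7−1) ≈ 16.4.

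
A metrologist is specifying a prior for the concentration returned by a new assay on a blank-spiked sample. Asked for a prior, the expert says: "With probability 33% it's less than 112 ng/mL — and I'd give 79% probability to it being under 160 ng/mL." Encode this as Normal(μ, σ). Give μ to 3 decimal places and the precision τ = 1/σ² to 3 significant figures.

μ = 128.942, τ = 0.000674

For Normal(μ,σ), the p-quantile is μ + z_p·σ. Here z_{0.33} = -0.4399, z_{0.79} = 0.8064.
So 112 = μ − 0.4399σ and 160 = μ + 0.8064σ.
Subtracting: σ = (160 − 112)/(0.8064 − (-0.4399)) = 38.513.
Then μ = 112 − (-0.4399)·38.513 = 128.942.
Precision τ = 1/σ² = 1/38.51² = 0.000674.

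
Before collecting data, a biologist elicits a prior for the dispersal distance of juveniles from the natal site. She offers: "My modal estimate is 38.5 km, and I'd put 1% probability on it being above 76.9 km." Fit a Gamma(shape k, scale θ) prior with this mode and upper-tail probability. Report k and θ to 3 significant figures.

Gamma(k,θ) with k>1 has mode (k−1)θ, so θ = 38.5/(k−1).
Need P(X < 76.9) = 0.99 with θ tied to k this way. Start at k = 2, θ = 38.5: P(X<76.9) ≈ 0.593.
Too low — raise k to concentrate. Iterating converges to k ≈ 11.3.
Then θ = 38.5/(11.3−1) ≈ 3.75.

k ≈ 11.3, θ ≈ 3.75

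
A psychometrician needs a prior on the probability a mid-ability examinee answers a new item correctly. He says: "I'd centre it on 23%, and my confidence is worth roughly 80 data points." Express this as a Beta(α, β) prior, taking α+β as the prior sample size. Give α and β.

Under the effective-sample-size interpretation, Beta(α, β) has prior mean α/(α+β) and prior sample size α+β.
So α+β = 80 and α/(α+β) = 0.23, giving α = 0.23·80 = 18.4 and β = 80 − 18.4 = 61.6.

α = 18.4, β = 61.6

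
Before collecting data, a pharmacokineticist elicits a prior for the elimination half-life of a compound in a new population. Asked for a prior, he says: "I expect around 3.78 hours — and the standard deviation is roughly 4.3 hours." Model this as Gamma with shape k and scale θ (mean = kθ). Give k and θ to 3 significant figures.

For Gamma(k, scale θ): mean = kθ, variance = kθ², so CV = 1/√k.
CV = SD/mean = 4.3/3.78 = 1.138, hence k = 1/CV² = 0.773.
Then θ = mean/k = 3.78/0.773 = 4.89.

k ≈ 0.773, θ ≈ 4.89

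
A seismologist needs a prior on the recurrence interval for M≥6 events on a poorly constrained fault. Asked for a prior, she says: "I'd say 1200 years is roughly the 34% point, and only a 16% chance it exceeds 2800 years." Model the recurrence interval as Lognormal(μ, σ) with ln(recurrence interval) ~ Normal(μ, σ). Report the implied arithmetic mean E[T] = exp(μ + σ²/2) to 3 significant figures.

E[T] ≈ 1840 years

If T ~ Lognormal(μ,σ) then ln T ~ Normal(μ,σ), so the p-quantile of ln T is μ + z_p·σ.
ln(1200) = 7.09 and ln(2800) = 7.937; z_{0.34} = -0.4125, z_{0.84} = 0.9945.
σ = (7.937 − 7.09)/(0.9945 − (-0.4125)) = 0.602.
μ = 7.09 − (-0.4125)·0.602 = 7.338.
E[T] = exp(μ + σ²/2) = exp(7.338 + 0.1813) = 1840 years.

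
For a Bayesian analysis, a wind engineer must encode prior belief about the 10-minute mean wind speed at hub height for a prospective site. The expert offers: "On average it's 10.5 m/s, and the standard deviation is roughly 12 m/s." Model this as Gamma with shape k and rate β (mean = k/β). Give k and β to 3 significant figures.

k ≈ 0.766, β ≈ 0.0729

For Gamma(k, rate β): mean = k/β, variance = k/β², so CV = 1/√k.
CV = SD/mean = 12/10.5 = 1.143, hence k = 1/CV² = 0.766.
Then β = k/mean = 0.766/10.5 = 0.0729.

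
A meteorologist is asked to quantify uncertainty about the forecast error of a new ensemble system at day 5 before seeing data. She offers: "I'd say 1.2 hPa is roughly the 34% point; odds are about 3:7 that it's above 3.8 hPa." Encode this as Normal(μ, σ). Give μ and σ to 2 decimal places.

μ = 2.34, σ = 2.78

The p-quantile of Normal(μ,σ) is μ + z_p·σ, with z_{0.34} = -0.4125 and z_{0.7} = 0.5244.
Eliminate σ: μ = (z₂·x₁ − z₁·x₂)/(z₂ − z₁) = (0.5244·1.2 − (-0.4125)·3.8)/0.9369 = 2.34.
Then σ = (x₂ − x₁)/(z₂ − z₁) = (3.8 − 1.2)/0.9369 = 2.78.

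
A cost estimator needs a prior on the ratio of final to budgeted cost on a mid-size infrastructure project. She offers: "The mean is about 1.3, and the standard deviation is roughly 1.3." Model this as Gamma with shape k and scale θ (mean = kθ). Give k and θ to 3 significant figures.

k ≈ 1, θ ≈ 1.3

For Gamma(k, scale θ): mean = kθ, variance = kθ², so CV = 1/√k.
CV = SD/mean = 1.3/1.3 = 1, hence k = 1/CV² = 1.
Then θ = mean/k = 1.3/1 = 1.3.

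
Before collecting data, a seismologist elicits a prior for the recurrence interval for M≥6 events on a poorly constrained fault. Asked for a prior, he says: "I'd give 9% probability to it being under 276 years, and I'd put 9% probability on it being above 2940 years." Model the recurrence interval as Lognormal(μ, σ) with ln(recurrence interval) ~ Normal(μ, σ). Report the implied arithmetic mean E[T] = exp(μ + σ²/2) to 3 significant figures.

E[T] ≈ 1330 years

If T ~ Lognormal(μ,σ) then ln T ~ Normal(μ,σ), so the p-quantile of ln T is μ + z_p·σ.
ln(276) = 5.62 and ln(2940) = 7.986; z_{0.09} = -1.341, z_{0.91} = 1.341.
σ = (7.986 − 5.62)/(1.341 − (-1.341)) = 0.882.
μ = 5.62 − (-1.341)·0.882 = 6.803.
E[T] = exp(μ + σ²/2) = exp(6.803 + 0.3892) = 1330 years.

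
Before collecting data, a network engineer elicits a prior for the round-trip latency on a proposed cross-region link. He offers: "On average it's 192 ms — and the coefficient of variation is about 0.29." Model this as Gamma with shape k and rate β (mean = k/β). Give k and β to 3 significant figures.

k ≈ 11.9, β ≈ 0.0619

For Gamma(k, rate β): mean = k/β, variance = k/β², so CV = 1/√k.
CV = 0.29, hence k = 1/CV² = 11.9.
Then β = k/mean = 11.9/192 = 0.0619.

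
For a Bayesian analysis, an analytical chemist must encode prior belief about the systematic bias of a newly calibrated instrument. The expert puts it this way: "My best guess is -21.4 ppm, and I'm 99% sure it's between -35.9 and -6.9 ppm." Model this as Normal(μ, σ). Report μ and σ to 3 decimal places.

A symmetric 99% interval runs μ ± z·σ with z = 2.576.
Half-width = 14.5, so σ = 14.5/2.576 = 5.629.
μ is the stated best guess, -21.400.

μ = -21.400, σ = 5.629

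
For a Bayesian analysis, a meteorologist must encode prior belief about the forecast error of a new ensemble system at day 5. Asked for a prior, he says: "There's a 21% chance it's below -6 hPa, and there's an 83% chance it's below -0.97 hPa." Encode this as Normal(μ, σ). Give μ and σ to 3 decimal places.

The p-quantile of Normal(μ,σ) is μ + z_p·σ, with z_{0.21} = -0.8064 and z_{0.83} = 0.9542.
Eliminate σ: μ = (z₂·x₁ − z₁·x₂)/(z₂ − z₁) = (0.9542·-6 − (-0.8064)·-0.97)/1.761 = -3.696.
Then σ = (x₂ − x₁)/(z₂ − z₁) = (-0.97 − -6)/1.761 = 2.857.

μ = -3.696, σ = 2.857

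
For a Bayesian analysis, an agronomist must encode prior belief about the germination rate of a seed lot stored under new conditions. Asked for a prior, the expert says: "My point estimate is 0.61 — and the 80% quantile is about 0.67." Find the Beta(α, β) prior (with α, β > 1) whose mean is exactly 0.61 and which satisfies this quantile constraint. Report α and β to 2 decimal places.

α ≈ 29.02, β ≈ 18.55

With mean 0.61 fixed, write α = 0.61s, β = 0.39s where s = α+β.
Need P(θ < 0.67) = 0.8 under Beta(0.61s, 0.39s). Normal approximation: (q−m)/√(m(1−m)/s) ≈ z_{0.8} = 0.842, so s ≈ 0.61·0.39·(0.842)²/(0.67−0.61)² = 46.8.
At s = 46.8: P(θ<0.67) ≈ 0.798. Adjusting to match 0.8 gives s ≈ 47.57.
So α = 0.61·47.57 ≈ 29.02, β = 0.39·47.57 ≈ 18.55.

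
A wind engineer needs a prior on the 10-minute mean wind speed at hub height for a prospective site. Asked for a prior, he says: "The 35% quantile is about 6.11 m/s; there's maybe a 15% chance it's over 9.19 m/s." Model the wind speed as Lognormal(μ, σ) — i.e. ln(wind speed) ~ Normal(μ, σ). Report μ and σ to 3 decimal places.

μ ≈ 1.921, σ ≈ 0.287

If T ~ Lognormal(μ,σ) then ln T ~ Normal(μ,σ), so the p-quantile of ln T is μ + z_p·σ.
ln(6.11) = 1.81 and ln(9.19) = 2.218; z_{0.35} = -0.3853, z_{0.85} = 1.036.
σ = (2.218 − 1.81)/(1.036 − (-0.3853)) = 0.287.
μ = 1.81 − (-0.3853)·0.287 = 1.921.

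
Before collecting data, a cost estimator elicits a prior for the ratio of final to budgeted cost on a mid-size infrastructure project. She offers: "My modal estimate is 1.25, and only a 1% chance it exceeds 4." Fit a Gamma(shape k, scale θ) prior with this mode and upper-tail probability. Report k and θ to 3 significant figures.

k ≈ 4.28, θ ≈ 0.382

Gamma(k,θ) with k>1 has mode (k−1)θ, so θ = 1.25/(k−1).
Need P(X < 4) = 0.99 with θ tied to k this way. Start at k = 2, θ = 1.25: P(X<4) ≈ 0.829.
Too low — raise k to concentrate. Iterating converges to k ≈ 4.28.
Then θ = 1.25/(4.28−1) ≈ 0.382.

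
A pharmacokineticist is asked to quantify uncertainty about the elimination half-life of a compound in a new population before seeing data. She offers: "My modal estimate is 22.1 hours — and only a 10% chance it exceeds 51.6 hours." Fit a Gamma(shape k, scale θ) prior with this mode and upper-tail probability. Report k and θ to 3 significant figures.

k ≈ 3.67, θ ≈ 8.26

Gamma(k,θ) with k>1 has mode (k−1)θ, so θ = 22.1/(k−1).
Need P(X < 51.6) = 0.9 with θ tied to k this way. Start at k = 2, θ = 22.1: P(X<51.6) ≈ 0.677.
Too low — raise k to concentrate. Iterating converges to k ≈ 3.67.
Then θ = 22.1/(3.67−1) ≈ 8.26.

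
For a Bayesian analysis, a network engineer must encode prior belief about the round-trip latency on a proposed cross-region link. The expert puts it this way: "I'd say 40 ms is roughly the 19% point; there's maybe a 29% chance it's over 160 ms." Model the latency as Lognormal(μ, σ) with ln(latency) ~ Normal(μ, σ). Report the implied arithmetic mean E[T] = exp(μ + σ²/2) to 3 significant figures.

If T ~ Lognormal(μ,σ) then ln T ~ Normal(μ,σ), so the p-quantile of ln T is μ + z_p·σ.
ln(40) = 3.689 and ln(160) = 5.075; z_{0.19} = -0.8779, z_{0.71} = 0.5534.
σ = (5.075 − 3.689)/(0.5534 − (-0.8779)) = 0.969.
μ = 3.689 − (-0.8779)·0.969 = 4.539.
E[T] = exp(μ + σ²/2) = exp(4.539 + 0.4691) = 150 ms.

E[T] ≈ 150 ms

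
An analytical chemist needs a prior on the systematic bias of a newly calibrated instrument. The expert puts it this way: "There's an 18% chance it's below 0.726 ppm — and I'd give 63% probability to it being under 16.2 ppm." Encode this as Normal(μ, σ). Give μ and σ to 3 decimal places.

For Normal(μ,σ), the p-quantile is μ + z_p·σ. Here z_{0.18} = -0.9154, z_{0.63} = 0.3319.
So 0.726 = μ − 0.9154σ and 16.2 = μ + 0.3319σ.
Subtracting: σ = (16.2 − 0.726)/(0.3319 − (-0.9154)) = 12.407.
Then μ = 0.726 − (-0.9154)·12.407 = 12.083.

μ = 12.083, σ = 12.407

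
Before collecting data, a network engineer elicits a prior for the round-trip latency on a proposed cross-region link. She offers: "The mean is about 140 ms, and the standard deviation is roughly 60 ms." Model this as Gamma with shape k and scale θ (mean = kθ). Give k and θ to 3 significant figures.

For Gamma(k, scale θ): mean = kθ, variance = kθ², so CV = 1/√k.
CV = SD/mean = 60/140 = 0.4286, hence k = 1/CV² = 5.44.
Then θ = mean/k = 140/5.44 = 25.7.

k ≈ 5.44, θ ≈ 25.7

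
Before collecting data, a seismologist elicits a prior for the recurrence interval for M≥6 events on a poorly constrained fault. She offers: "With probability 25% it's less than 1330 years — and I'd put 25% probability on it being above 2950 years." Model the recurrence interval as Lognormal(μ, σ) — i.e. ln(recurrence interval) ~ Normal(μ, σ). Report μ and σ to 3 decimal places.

μ ≈ 7.591, σ ≈ 0.591

If T ~ Lognormal(μ,σ) then ln T ~ Normal(μ,σ), so the p-quantile of ln T is μ + z_p·σ.
ln(1330) = 7.193 and ln(2950) = 7.99; z_{0.25} = -0.6745, z_{0.75} = 0.6745.
σ = (7.99 − 7.193)/(0.6745 − (-0.6745)) = 0.591.
μ = 7.193 − (-0.6745)·0.591 = 7.591.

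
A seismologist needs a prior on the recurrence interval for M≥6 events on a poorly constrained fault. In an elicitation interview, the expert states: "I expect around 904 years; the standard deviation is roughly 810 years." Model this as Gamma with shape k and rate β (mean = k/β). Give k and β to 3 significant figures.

k ≈ 1.25, β ≈ 0.00138

For Gamma(k, rate β): mean = k/β, variance = k/β², so CV = 1/√k.
CV = SD/mean = 810/904 = 0.896, hence k = 1/CV² = 1.25.
Then β = k/mean = 1.25/904 = 0.00138.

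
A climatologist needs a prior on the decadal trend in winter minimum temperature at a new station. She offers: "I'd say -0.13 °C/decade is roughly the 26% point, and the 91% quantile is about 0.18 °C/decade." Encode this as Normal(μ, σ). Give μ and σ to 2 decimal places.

μ = -0.03, σ = 0.16

For Normal(μ,σ), the p-quantile is μ + z_p·σ. Here z_{0.26} = -0.6433, z_{0.91} = 1.341.
So -0.13 = μ − 0.6433σ and 0.18 = μ + 1.341σ.
Subtracting: σ = (0.18 − -0.13)/(1.341 − (-0.6433)) = 0.16.
Then μ = -0.13 − (-0.6433)·0.16 = -0.03.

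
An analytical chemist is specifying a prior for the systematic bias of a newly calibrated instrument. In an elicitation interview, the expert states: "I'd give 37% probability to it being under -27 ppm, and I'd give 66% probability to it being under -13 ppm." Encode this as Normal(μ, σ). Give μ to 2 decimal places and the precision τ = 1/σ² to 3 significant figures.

μ = -20.76, τ = 0.00283

The p-quantile of Normal(μ,σ) is μ + z_p·σ, with z_{0.37} = -0.3319 and z_{0.66} = 0.4125.
Eliminate σ: μ = (z₂·x₁ − z₁·x₂)/(z₂ − z₁) = (0.4125·-27 − (-0.3319)·-13)/0.7443 = -20.76.
Then σ = (x₂ − x₁)/(z₂ − z₁) = (-13 − -27)/0.7443 = 18.81.
Precision τ = 1/σ² = 1/18.81² = 0.00283.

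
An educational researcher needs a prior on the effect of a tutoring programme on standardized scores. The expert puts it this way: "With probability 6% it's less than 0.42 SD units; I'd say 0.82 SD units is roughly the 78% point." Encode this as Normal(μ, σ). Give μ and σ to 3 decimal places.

For Normal(μ,σ), the p-quantile is μ + z_p·σ. Here z_{0.06} = -1.555, z_{0.78} = 0.7722.
So 0.42 = μ − 1.555σ and 0.82 = μ + 0.7722σ.
Subtracting: σ = (0.82 − 0.42)/(0.7722 − (-1.555)) = 0.172.
Then μ = 0.42 − (-1.555)·0.172 = 0.687.

μ = 0.687, σ = 0.172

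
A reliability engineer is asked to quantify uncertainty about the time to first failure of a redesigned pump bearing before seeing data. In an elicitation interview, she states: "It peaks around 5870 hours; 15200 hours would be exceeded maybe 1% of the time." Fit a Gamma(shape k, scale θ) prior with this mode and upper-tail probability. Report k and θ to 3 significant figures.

k ≈ 6.15, θ ≈ 1140

Gamma(k,θ) with k>1 has mode (k−1)θ, so θ = 5870/(k−1).
Need P(X < 15200) = 0.99 with θ tied to k this way. Start at k = 2, θ = 5870: P(X<15200) ≈ 0.731.
Too low — raise k to concentrate. Iterating converges to k ≈ 6.15.
Then θ = 5870/(6.15−1) ≈ 1140.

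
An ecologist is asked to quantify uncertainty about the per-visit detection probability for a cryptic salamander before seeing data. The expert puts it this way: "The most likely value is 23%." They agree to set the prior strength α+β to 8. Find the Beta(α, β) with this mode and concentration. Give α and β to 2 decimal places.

α = 2.38, β = 5.62

For α,β > 1 the Beta mode is (α−1)/(α+β−2). With α+β = 8, the mode is (α−1)/6.
Set (α−1)/6 = 0.23 → α = 1 + 0.23·6 = 2.38.
β = 8 − α = 5.62.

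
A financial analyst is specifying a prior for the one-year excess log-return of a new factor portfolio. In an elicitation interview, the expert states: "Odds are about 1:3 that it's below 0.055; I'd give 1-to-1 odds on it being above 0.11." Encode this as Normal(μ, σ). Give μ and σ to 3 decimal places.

The p-quantile of Normal(μ,σ) is μ + z_p·σ, with z_{0.25} = -0.6745 and z_{0.5} = 0.
Eliminate σ: μ = (z₂·x₁ − z₁·x₂)/(z₂ − z₁) = (0·0.055 − (-0.6745)·0.11)/0.6745 = 0.110.
Then σ = (x₂ − x₁)/(z₂ − z₁) = (0.11 − 0.055)/0.6745 = 0.082.

μ = 0.110, σ = 0.082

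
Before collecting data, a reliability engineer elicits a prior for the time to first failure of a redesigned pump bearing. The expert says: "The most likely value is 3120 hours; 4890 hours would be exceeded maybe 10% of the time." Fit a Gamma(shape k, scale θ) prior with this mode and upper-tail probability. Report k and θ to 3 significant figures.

Gamma(k,θ) with k>1 has mode (k−1)θ, so θ = 3120/(k−1).
Need P(X < 4890) = 0.9 with θ tied to k this way. Start at k = 2, θ = 3120: P(X<4890) ≈ 0.464.
Too low — raise k to concentrate. Iterating converges to k ≈ 10.3.
Then θ = 3120/(10.3−1) ≈ 336.

k ≈ 10.3, θ ≈ 336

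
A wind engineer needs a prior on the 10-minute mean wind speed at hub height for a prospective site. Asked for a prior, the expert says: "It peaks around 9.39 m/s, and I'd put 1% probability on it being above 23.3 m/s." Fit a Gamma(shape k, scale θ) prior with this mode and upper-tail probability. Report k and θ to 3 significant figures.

Gamma(k,θ) with k>1 has mode (k−1)θ, so θ = 9.39/(k−1).
Need P(X < 23.3) = 0.99 with θ tied to k this way. Start at k = 2, θ = 9.39: P(X<23.3) ≈ 0.709.
Too low — raise k to concentrate. Iterating converges to k ≈ 6.69.
Then θ = 9.39/(6.69−1) ≈ 1.65.

k ≈ 6.69, θ ≈ 1.65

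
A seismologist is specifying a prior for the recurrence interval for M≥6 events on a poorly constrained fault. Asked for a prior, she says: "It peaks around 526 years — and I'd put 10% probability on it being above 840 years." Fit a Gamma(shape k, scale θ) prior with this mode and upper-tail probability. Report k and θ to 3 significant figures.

k ≈ 9.57, θ ≈ 61.4

Gamma(k,θ) with k>1 has mode (k−1)θ, so θ = 526/(k−1).
Need P(X < 840) = 0.9 with θ tied to k this way. Start at k = 2, θ = 526: P(X<840) ≈ 0.474.
Too low — raise k to concentrate. Iterating converges to k ≈ 9.57.
Then θ = 526/(9.57−1) ≈ 61.4.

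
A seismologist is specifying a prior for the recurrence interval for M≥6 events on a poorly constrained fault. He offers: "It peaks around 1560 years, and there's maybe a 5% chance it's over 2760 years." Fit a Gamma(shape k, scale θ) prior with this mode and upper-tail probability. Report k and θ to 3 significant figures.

Gamma(k,θ) with k>1 has mode (k−1)θ, so θ = 1560/(k−1).
Need P(X < 2760) = 0.95 with θ tied to k this way. Start at k = 2, θ = 1560: P(X<2760) ≈ 0.528.
Too low — raise k to concentrate. Iterating converges to k ≈ 9.57.
Then θ = 1560/(9.57−1) ≈ 182.

k ≈ 9.57, θ ≈ 182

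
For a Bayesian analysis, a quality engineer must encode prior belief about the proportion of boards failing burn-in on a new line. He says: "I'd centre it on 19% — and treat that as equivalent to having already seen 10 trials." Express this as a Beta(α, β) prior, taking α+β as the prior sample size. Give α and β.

Under the effective-sample-size interpretation, Beta(α, β) has prior mean α/(α+β) and prior sample size α+β.
So α+β = 10 and α/(α+β) = 0.19, giving α = 0.19·10 = 1.9 and β = 10 − 1.9 = 8.1.

α = 1.9, β = 8.1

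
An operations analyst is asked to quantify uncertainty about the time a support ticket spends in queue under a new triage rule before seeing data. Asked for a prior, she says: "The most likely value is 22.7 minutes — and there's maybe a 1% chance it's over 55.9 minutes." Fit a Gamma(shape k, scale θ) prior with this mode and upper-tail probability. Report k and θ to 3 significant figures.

k ≈ 6.8, θ ≈ 3.91

Gamma(k,θ) with k>1 has mode (k−1)θ, so θ = 22.7/(k−1).
Need P(X < 55.9) = 0.99 with θ tied to k this way. Start at k = 2, θ = 22.7: P(X<55.9) ≈ 0.705.
Too low — raise k to concentrate. Iterating converges to k ≈ 6.8.
Then θ = 22.7/(6.8−1) ≈ 3.91.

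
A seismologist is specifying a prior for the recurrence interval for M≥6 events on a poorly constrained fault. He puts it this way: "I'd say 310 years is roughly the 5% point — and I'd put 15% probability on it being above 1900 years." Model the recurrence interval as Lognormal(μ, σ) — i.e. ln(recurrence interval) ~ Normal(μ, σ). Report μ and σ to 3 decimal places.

μ ≈ 6.849, σ ≈ 0.676

If T ~ Lognormal(μ,σ) then ln T ~ Normal(μ,σ), so the p-quantile of ln T is μ + z_p·σ.
ln(310) = 5.737 and ln(1900) = 7.55; z_{0.05} = -1.645, z_{0.85} = 1.036.
σ = (7.55 − 5.737)/(1.036 − (-1.645)) = 0.676.
μ = 5.737 − (-1.645)·0.676 = 6.849.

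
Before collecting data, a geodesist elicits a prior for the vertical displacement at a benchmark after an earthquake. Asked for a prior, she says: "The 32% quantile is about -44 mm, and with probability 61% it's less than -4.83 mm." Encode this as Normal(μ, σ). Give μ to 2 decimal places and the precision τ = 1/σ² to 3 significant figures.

μ = -19.48, τ = 0.000364

For Normal(μ,σ), the p-quantile is μ + z_p·σ. Here z_{0.32} = -0.4677, z_{0.61} = 0.2793.
So -44 = μ − 0.4677σ and -4.83 = μ + 0.2793σ.
Subtracting: σ = (-4.83 − -44)/(0.2793 − (-0.4677)) = 52.44.
Then μ = -44 − (-0.4677)·52.44 = -19.48.
Precision τ = 1/σ² = 1/52.44² = 0.000364.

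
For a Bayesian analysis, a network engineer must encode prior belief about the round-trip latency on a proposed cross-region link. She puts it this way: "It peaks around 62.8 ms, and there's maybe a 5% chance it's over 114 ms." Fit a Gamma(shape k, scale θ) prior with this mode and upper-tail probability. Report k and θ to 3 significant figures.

k ≈ 8.84, θ ≈ 8.01

Gamma(k,θ) with k>1 has mode (k−1)θ, so θ = 62.8/(k−1).
Need P(X < 114) = 0.95 with θ tied to k this way. Start at k = 2, θ = 62.8: P(X<114) ≈ 0.542.
Too low — raise k to concentrate. Iterating converges to k ≈ 8.84.
Then θ = 62.8/(8.84−1) ≈ 8.01.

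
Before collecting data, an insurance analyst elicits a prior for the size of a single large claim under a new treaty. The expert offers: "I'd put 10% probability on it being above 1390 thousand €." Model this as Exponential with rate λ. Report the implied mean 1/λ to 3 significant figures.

P(T > 1390.0) = e^(−λ·1390.0) = 0.1, so λ = −ln(0.1)/1390.0 = 0.00166.
Mean = 1/λ = 604 thousand €.

mean ≈ 604 thousand €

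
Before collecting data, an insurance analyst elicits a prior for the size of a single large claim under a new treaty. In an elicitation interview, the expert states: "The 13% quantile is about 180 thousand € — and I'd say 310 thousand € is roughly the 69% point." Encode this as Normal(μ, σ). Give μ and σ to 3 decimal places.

The p-quantile of Normal(μ,σ) is μ + z_p·σ, with z_{0.13} = -1.126 and z_{0.69} = 0.4959.
Eliminate σ: μ = (z₂·x₁ − z₁·x₂)/(z₂ − z₁) = (0.4959·180 − (-1.126)·310)/1.622 = 270.265.
Then σ = (x₂ − x₁)/(z₂ − z₁) = (310 − 180)/1.622 = 80.136.

μ = 270.265, σ = 80.136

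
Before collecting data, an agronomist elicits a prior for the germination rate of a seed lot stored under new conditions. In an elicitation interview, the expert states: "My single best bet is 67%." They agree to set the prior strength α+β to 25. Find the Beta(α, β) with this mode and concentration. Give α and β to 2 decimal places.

α = 16.41, β = 8.59

For α,β > 1 the Beta mode is (α−1)/(α+β−2). With α+β = 25, the mode is (α−1)/23.
Set (α−1)/23 = 0.67 → α = 1 + 0.67·23 = 16.41.
β = 25 − α = 8.59.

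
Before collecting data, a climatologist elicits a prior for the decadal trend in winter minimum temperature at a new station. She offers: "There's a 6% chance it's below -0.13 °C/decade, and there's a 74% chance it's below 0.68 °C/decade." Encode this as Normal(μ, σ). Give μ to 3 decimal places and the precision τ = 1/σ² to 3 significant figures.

The p-quantile of Normal(μ,σ) is μ + z_p·σ, with z_{0.06} = -1.555 and z_{0.74} = 0.6433.
Eliminate σ: μ = (z₂·x₁ − z₁·x₂)/(z₂ − z₁) = (0.6433·-0.13 − (-1.555)·0.68)/2.198 = 0.443.
Then σ = (x₂ − x₁)/(z₂ − z₁) = (0.68 − -0.13)/2.198 = 0.368.
Precision τ = 1/σ² = 1/0.3685² = 7.36.

μ = 0.443, τ = 7.36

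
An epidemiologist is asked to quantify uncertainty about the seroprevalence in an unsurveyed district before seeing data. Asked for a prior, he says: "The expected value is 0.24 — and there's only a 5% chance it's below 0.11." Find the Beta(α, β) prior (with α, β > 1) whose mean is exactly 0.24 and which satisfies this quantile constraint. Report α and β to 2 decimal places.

α ≈ 5.48, β ≈ 17.34

With mean 0.24 fixed, write α = 0.24s, β = 0.76s where s = α+β.
Need P(θ < 0.11) = 0.05 under Beta(0.24s, 0.76s). Normal approximation: (q−m)/√(m(1−m)/s) ≈ z_{0.05} = -1.64, so s ≈ 0.24·0.76·(-1.64)²/(0.11−0.24)² = 29.2.
At s = 29.2: P(θ<0.11) ≈ 0.030. Adjusting to match 0.05 gives s ≈ 22.81.
So α = 0.24·22.81 ≈ 5.48, β = 0.76·22.81 ≈ 17.34.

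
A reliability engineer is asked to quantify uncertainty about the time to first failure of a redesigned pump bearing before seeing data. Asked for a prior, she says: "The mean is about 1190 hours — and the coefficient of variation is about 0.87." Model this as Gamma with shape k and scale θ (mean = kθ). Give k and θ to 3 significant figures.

For Gamma(k, scale θ): mean = kθ, variance = kθ², so CV = 1/√k.
CV = 0.87, hence k = 1/CV² = 1.32.
Then θ = mean/k = 1190/1.32 = 901.

k ≈ 1.32, θ ≈ 901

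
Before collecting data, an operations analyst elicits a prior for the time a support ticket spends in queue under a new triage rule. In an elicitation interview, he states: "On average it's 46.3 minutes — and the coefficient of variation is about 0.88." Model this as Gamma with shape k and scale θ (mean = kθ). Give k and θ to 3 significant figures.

k ≈ 1.29, θ ≈ 35.9

For Gamma(k, scale θ): mean = kθ, variance = kθ², so CV = 1/√k.
CV = 0.88, hence k = 1/CV² = 1.29.
Then θ = mean/k = 46.3/1.29 = 35.9.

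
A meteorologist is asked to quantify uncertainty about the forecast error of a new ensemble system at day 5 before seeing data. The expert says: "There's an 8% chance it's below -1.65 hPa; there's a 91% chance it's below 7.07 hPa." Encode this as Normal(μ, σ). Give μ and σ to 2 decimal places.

μ = 2.81, σ = 3.18

The p-quantile of Normal(μ,σ) is μ + z_p·σ, with z_{0.08} = -1.405 and z_{0.91} = 1.341.
Eliminate σ: μ = (z₂·x₁ − z₁·x₂)/(z₂ − z₁) = (1.341·-1.65 − (-1.405)·7.07)/2.746 = 2.81.
Then σ = (x₂ − x₁)/(z₂ − z₁) = (7.07 − -1.65)/2.746 = 3.18.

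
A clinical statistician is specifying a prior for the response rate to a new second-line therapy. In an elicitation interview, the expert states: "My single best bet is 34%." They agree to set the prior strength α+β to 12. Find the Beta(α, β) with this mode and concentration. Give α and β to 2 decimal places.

For α,β > 1 the Beta mode is (α−1)/(α+β−2). With α+β = 12, the mode is (α−1)/10.
Set (α−1)/10 = 0.34 → α = 1 + 0.34·10 = 4.40.
β = 12 − α = 7.60.

α = 4.40, β = 7.60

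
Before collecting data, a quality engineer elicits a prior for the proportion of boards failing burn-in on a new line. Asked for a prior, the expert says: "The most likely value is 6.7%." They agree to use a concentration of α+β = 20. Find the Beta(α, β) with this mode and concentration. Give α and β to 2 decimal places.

For α,β > 1 the Beta mode is (α−1)/(α+β−2). With α+β = 20, the mode is (α−1)/18.
Set (α−1)/18 = 0.067 → α = 1 + 0.067·18 = 2.21.
β = 20 − α = 17.79.

α = 2.21, β = 17.79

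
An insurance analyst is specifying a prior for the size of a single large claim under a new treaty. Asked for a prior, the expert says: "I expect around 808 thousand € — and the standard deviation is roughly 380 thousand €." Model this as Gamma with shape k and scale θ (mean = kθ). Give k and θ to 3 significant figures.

For Gamma(k, scale θ): mean = kθ, variance = kθ², so CV = 1/√k.
CV = SD/mean = 380/808 = 0.4703, hence k = 1/CV² = 4.52.
Then θ = mean/k = 808/4.52 = 179.

k ≈ 4.52, θ ≈ 179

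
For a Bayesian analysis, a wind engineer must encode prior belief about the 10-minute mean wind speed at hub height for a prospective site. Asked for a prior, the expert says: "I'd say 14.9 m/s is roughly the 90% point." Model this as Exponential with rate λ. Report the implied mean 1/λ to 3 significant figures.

mean ≈ 6.47 m/s

P(T < 14.9) = 1 − e^(−λ·14.9) = 0.9, so λ = −ln(1−0.9)/14.9 = −ln(0.1)/14.9 = 0.155.
Mean = 1/λ = 6.47 m/s.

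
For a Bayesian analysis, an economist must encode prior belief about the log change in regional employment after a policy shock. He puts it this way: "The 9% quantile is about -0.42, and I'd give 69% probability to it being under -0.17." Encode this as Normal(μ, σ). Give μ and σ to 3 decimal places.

μ = -0.237, σ = 0.136

The p-quantile of Normal(μ,σ) is μ + z_p·σ, with z_{0.09} = -1.341 and z_{0.69} = 0.4959.
Eliminate σ: μ = (z₂·x₁ − z₁·x₂)/(z₂ − z₁) = (0.4959·-0.42 − (-1.341)·-0.17)/1.837 = -0.237.
Then σ = (x₂ − x₁)/(z₂ − z₁) = (-0.17 − -0.42)/1.837 = 0.136.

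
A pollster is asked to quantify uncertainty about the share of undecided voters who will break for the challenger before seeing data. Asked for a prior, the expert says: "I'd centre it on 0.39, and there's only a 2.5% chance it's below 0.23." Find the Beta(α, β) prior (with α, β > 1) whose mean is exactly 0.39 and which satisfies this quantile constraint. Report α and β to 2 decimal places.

α ≈ 12.25, β ≈ 19.16

With mean 0.39 fixed, write α = 0.39s, β = 0.61s where s = α+β.
Need P(θ < 0.23) = 0.025 under Beta(0.39s, 0.61s). Normal approximation: (q−m)/√(m(1−m)/s) ≈ z_{0.025} = -1.96, so s ≈ 0.39·0.61·(-1.96)²/(0.23−0.39)² = 35.7.
At s = 35.7: P(θ<0.23) ≈ 0.018. Adjusting to match 0.025 gives s ≈ 31.41.
So α = 0.39·31.41 ≈ 12.25, β = 0.61·31.41 ≈ 19.16.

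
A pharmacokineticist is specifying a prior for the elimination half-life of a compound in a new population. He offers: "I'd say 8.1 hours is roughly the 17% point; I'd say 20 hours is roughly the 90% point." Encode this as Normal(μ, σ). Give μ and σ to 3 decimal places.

For Normal(μ,σ), the p-quantile is μ + z_p·σ. Here z_{0.17} = -0.9542, z_{0.9} = 1.282.
So 8.1 = μ − 0.9542σ and 20 = μ + 1.282σ.
Subtracting: σ = (20 − 8.1)/(1.282 − (-0.9542)) = 5.323.
Then μ = 8.1 − (-0.9542)·5.323 = 13.179.

μ = 13.179, σ = 5.323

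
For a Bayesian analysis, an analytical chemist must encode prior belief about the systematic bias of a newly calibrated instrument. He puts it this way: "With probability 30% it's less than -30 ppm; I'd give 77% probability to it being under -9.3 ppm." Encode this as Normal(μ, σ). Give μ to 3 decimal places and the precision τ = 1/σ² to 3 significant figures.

For Normal(μ,σ), the p-quantile is μ + z_p·σ. Here z_{0.3} = -0.5244, z_{0.77} = 0.7388.
So -30 = μ − 0.5244σ and -9.3 = μ + 0.7388σ.
Subtracting: σ = (-9.3 − -30)/(0.7388 − (-0.5244)) = 16.386.
Then μ = -30 − (-0.5244)·16.386 = -21.407.
Precision τ = 1/σ² = 1/16.39² = 0.00372.

μ = -21.407, τ = 0.00372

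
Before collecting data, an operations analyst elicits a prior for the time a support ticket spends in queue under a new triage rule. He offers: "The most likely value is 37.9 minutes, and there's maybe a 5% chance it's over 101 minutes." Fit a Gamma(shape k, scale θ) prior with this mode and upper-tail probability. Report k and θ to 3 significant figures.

Gamma(k,θ) with k>1 has mode (k−1)θ, so θ = 37.9/(k−1).
Need P(X < 101) = 0.95 with θ tied to k this way. Start at k = 2, θ = 37.9: P(X<101) ≈ 0.745.
Too low — raise k to concentrate. Iterating converges to k ≈ 3.8.
Then θ = 37.9/(3.8−1) ≈ 13.5.

k ≈ 3.8, θ ≈ 13.5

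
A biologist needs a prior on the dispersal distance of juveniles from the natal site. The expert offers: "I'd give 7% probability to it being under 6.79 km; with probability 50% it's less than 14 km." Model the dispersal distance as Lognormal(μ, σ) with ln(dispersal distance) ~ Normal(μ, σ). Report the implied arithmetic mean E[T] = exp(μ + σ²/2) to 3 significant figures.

If T ~ Lognormal(μ,σ) then ln T ~ Normal(μ,σ), so the p-quantile of ln T is μ + z_p·σ.
ln(6.79) = 1.915 and ln(14) = 2.639; z_{0.07} = -1.476, z_{0.5} = 0.
σ = (2.639 − 1.915)/(0 − (-1.476)) = 0.490.
μ = 1.915 − (-1.476)·0.490 = 2.639.
E[T] = exp(μ + σ²/2) = exp(2.639 + 0.1202) = 15.8 km.

E[T] ≈ 15.8 km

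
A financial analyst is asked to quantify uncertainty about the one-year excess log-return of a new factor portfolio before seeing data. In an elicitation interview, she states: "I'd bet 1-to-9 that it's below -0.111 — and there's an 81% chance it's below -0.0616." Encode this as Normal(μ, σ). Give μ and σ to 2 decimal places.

For Normal(μ,σ), the p-quantile is μ + z_p·σ. Here z_{0.1} = -1.282, z_{0.81} = 0.8779.
So -0.111 = μ − 1.282σ and -0.0616 = μ + 0.8779σ.
Subtracting: σ = (-0.0616 − -0.111)/(0.8779 − (-1.282)) = 0.02.
Then μ = -0.111 − (-1.282)·0.02 = -0.08.

μ = -0.08, σ = 0.02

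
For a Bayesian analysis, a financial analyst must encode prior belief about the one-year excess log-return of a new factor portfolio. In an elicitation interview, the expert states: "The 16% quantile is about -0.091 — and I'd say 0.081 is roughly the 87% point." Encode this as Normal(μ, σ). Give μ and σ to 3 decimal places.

The p-quantile of Normal(μ,σ) is μ + z_p·σ, with z_{0.16} = -0.9945 and z_{0.87} = 1.126.
Eliminate σ: μ = (z₂·x₁ − z₁·x₂)/(z₂ − z₁) = (1.126·-0.091 − (-0.9945)·0.081)/2.121 = -0.010.
Then σ = (x₂ − x₁)/(z₂ − z₁) = (0.081 − -0.091)/2.121 = 0.081.

μ = -0.010, σ = 0.081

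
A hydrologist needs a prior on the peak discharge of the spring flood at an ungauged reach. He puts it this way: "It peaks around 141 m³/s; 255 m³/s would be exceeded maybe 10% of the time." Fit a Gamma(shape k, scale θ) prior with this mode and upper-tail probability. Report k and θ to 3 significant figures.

Gamma(k,θ) with k>1 has mode (k−1)θ, so θ = 141/(k−1).
Need P(X < 255) = 0.9 with θ tied to k this way. Start at k = 2, θ = 141: P(X<255) ≈ 0.540.
Too low — raise k to concentrate. Iterating converges to k ≈ 6.43.
Then θ = 141/(6.43−1) ≈ 26.

k ≈ 6.43, θ ≈ 26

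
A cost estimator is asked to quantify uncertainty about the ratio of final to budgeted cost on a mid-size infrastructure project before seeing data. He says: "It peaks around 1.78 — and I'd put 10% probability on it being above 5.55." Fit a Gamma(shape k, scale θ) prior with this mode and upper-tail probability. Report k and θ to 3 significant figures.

Gamma(k,θ) with k>1 has mode (k−1)θ, so θ = 1.78/(k−1).
Need P(X < 5.55) = 0.9 with θ tied to k this way. Start at k = 2, θ = 1.78: P(X<5.55) ≈ 0.818.
Too low — raise k to concentrate. Iterating converges to k ≈ 2.47.
Then θ = 1.78/(2.47−1) ≈ 1.21.

k ≈ 2.47, θ ≈ 1.21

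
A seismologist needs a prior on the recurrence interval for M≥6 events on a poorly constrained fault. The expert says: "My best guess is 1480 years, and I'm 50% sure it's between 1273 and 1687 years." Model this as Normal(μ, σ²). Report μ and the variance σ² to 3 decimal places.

μ = 1480.000, σ² = 94186.787

A symmetric 50% interval runs μ ± z·σ with z = 0.6745.
Half-width = 207, so σ = 207/0.6745 = 306.8987 and σ² = 94186.787.
μ is the stated best guess, 1480.000.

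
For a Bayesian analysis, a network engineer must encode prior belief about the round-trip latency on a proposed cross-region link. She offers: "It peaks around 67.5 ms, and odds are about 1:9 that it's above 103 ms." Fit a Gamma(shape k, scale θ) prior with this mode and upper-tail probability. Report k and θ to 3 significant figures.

Gamma(k,θ) with k>1 has mode (k−1)θ, so θ = 67.5/(k−1).
Need P(X < 103) = 0.9 with θ tied to k this way. Start at k = 2, θ = 67.5: P(X<103) ≈ 0.451.
Too low — raise k to concentrate. Iterating converges to k ≈ 11.4.
Then θ = 67.5/(11.4−1) ≈ 6.46.

k ≈ 11.4, θ ≈ 6.46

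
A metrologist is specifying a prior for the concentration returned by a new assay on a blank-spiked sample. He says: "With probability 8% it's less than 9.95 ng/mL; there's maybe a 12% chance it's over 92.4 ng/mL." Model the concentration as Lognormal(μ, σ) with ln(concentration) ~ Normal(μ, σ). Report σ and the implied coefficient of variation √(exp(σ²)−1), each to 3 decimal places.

σ ≈ 0.864, CV ≈ 1.053

If T ~ Lognormal(μ,σ) then ln T ~ Normal(μ,σ), so the p-quantile of ln T is μ + z_p·σ.
ln(9.95) = 2.298 and ln(92.4) = 4.526; z_{0.08} = -1.405, z_{0.88} = 1.175.
σ = (4.526 − 2.298)/(1.175 − (-1.405)) = 0.864.
μ = 2.298 − (-1.405)·0.864 = 3.511.
CV = √(exp(σ²)−1) = √(exp(0.7461)−1) = 1.053.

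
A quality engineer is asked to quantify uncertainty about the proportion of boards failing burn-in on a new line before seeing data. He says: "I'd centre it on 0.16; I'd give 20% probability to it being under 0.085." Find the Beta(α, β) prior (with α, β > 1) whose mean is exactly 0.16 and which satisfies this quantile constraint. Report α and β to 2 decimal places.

With mean 0.16 fixed, write α = 0.16s, β = 0.84s where s = α+β.
Need P(θ < 0.085) = 0.2 under Beta(0.16s, 0.84s). Normal approximation: (q−m)/√(m(1−m)/s) ≈ z_{0.2} = -0.842, so s ≈ 0.16·0.84·(-0.842)²/(0.085−0.16)² = 16.9.
At s = 16.9: P(θ<0.085) ≈ 0.204. Adjusting to match 0.2 gives s ≈ 17.38.
So α = 0.16·17.38 ≈ 2.78, β = 0.84·17.38 ≈ 14.60.

α ≈ 2.78, β ≈ 14.60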